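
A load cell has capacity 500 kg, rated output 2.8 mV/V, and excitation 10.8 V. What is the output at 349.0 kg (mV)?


Vout = rated_output * Vex * (load / capacity).
Vout = 2.8 * 10.8 * (349.0 / 500)
Vout = 2.8 * 10.8 * 0.698
Vout = 21.108 mV

21.108 mV


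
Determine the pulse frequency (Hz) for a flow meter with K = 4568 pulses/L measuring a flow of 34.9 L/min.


Frequency = K * Q / 60 (converting L/min to L/s).
f = 4568 * 34.9 / 60
f = 159423.2 / 60
f = 2657.05 Hz

2657.05 Hz


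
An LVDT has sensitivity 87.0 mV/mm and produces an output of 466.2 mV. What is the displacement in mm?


Displacement = Vout / sensitivity.
d = 466.2 / 87.0
d = 5.359 mm

5.359 mm


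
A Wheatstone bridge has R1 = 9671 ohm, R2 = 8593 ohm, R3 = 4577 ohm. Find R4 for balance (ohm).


At balance: R1*R4 = R2*R3, so R4 = R2*R3/R1.
R4 = 8593 * 4577 / 9671
R4 = 39330161 / 9671
R4 = 4066.81 ohm

4066.81 ohm


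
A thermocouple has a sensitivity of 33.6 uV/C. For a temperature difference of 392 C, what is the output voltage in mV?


The thermocouple output V = sensitivity * dT.
V = 33.6 uV/C * 392 C
V = 13171.2 uV
V = 13.171 mV

13.171 mV


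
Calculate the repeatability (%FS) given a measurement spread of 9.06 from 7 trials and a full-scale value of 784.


Repeatability = (spread / full scale) * 100%.
R = (9.06 / 784) * 100
R = 1.156 %FS

1.156 %FS


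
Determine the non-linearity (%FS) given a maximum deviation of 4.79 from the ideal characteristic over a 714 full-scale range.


Linearity error = (max deviation / full scale) * 100%.
Linearity = (4.79 / 714) * 100
Linearity = 0.671 %FS

0.671 %FS


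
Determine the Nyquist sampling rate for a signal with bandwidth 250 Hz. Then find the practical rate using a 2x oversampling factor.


By Nyquist theorem, fs_min = 2 * fmax.
fs_min = 2 * 250 = 500 Hz
Practical rate = 2 * fs_min = 2 * 500 = 1000 Hz

fs_min = 500 Hz, fs_practical = 1000 Hz


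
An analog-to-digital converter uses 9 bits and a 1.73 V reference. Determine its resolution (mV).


The resolution (LSB) of an ADC is Vref / 2^n.
LSB = 1.73 / 2^9
LSB = 1.73 / 512
LSB = 0.00337891 V = 3.37890625 mV

3.37890625 mV


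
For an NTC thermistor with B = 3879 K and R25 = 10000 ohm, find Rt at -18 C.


NTC thermistor equation: Rt = R25 * exp(B * (1/T - 1/T25)).
T in Kelvin: 255.15 K, T25 = 298.15 K
1/T - 1/T25 = 1/255.15 - 1/298.15 = 0.00056525
B * (1/T - 1/T25) = 3879 * 0.00056525 = 2.1926
Rt = 10000 * exp(2.1926) = 89584.0 ohm

89584.0 ohm


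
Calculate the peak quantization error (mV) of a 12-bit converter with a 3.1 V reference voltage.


The maximum quantization error is +/- LSB/2.
LSB = Vref / 2^n = 3.1 / 4096 = 0.00075684 V
Max error = LSB / 2 = 0.00075684 / 2 = 0.00037842 V
Max error = 0.3784 mV

0.3784 mV


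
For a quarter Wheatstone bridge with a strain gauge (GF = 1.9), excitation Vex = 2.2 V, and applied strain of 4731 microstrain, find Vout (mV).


Quarter bridge output: Vout = (GF * epsilon * Vex) / 4.
Vout = (1.9 * 4731e-6 * 2.2) / 4
Vout = 0.01977558 / 4 V
Vout = 0.0049439 V = 4.9439 mV

4.9439 mV


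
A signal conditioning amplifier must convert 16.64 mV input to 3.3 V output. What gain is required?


Gain = Vout / Vin (converting to same units).
G = 3.3 V / 16.64 mV
G = 3300.0 mV / 16.64 mV
G = 198.32

198.32


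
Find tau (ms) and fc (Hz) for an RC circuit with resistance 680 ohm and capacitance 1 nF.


Time constant: tau = R * C.
tau = 680 * 1.00e-09 = 6.8e-07 s
tau = 0.0007 ms
Cutoff frequency: fc = 1 / (2*pi*R*C).
fc = 1 / (2*pi*6.8e-07) = 234051.39 Hz

tau = 0.0007 ms, fc = 234051.39 Hz


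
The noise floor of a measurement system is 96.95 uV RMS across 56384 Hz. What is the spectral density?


Noise spectral density = Vrms / sqrt(BW).
NSD = 96.95 / sqrt(56384)
NSD = 96.95 / 237.4532
NSD = 0.4083 uV/sqrt(Hz)

0.4083 uV/sqrt(Hz)


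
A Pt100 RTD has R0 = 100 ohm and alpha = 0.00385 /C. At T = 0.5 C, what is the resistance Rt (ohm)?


The RTD equation: Rt = R0 * (1 + alpha * T).
Rt = 100 * (1 + 0.00385 * 0.5)
Rt = 100 * (1 + 0.001925)
Rt = 100 * 1.001925
Rt = 100.192 ohm

100.192 ohm


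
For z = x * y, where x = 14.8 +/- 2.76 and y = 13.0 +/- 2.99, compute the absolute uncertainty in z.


For a product z = x*y, the relative uncertainty is:
uz/z = sqrt((ux/x)^2 + (uy/y)^2)
Relative uncertainties: ux/x = 2.76/14.8 = 0.186486
uy/y = 2.99/13.0 = 0.23
z = 14.8 * 13.0 = 192.4
uz = 192.4 * sqrt(0.186486^2 + 0.23^2) = 56.97

56.97


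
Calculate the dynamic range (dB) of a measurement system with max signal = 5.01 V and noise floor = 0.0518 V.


Dynamic range = 20 * log10(Vmax / Vnoise).
DR = 20 * log10(5.01 / 0.0518)
DR = 20 * log10(96.72)
DR = 39.71 dB

39.71 dB


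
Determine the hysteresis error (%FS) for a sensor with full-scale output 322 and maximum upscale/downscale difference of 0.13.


Hysteresis = (max difference / full scale) * 100%.
H = (0.13 / 322) * 100
H = 0.04 %FS

0.04 %FS


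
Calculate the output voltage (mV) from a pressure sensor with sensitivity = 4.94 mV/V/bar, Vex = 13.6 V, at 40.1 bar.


Output = sensitivity * Vex * P.
Vout = 4.94 * 13.6 * 40.1
Vout = 67.184 * 40.1
Vout = 2694.08 mV

2694.08 mV


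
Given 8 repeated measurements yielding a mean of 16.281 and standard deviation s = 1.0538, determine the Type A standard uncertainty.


The standard uncertainty for Type A evaluation is u = s / sqrt(n).
u = 1.0538 / sqrt(8)
u = 1.0538 / 2.8284
u = 0.3726

0.3726


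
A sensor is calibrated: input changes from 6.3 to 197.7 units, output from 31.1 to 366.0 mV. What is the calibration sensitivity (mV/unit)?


Sensitivity = (y2 - y1) / (x2 - x1).
S = (366.0 - 31.1) / (197.7 - 6.3)
S = 334.9 / 191.4
S = 1.7497 mV/unit

1.7497 mV/unit


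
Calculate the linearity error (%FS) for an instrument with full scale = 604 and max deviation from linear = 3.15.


Linearity error = (max deviation / full scale) * 100%.
Linearity = (3.15 / 604) * 100
Linearity = 0.522 %FS

0.522 %FS


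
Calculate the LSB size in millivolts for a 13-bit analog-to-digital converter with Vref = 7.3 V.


The resolution (LSB) of an ADC is Vref / 2^n.
LSB = 7.3 / 2^13
LSB = 7.3 / 8192
LSB = 0.00089111 V = 0.89111328 mV

0.89111328 mV


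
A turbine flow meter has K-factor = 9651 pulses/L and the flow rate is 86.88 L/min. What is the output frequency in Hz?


Frequency = K * Q / 60 (converting L/min to L/s).
f = 9651 * 86.88 / 60
f = 838478.88 / 60
f = 13974.65 Hz

13974.65 Hz


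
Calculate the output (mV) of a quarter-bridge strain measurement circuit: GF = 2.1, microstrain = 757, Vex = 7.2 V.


Quarter bridge output: Vout = (GF * epsilon * Vex) / 4.
Vout = (2.1 * 757e-6 * 7.2) / 4
Vout = 0.01144584 / 4 V
Vout = 0.00286146 V = 2.8615 mV

2.8615 mV


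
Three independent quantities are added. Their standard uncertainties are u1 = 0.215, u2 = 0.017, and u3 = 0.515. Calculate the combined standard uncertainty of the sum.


For a sum of independent quantities, uc = sqrt(u1^2 + u2^2 + u3^2).
uc = sqrt(0.215^2 + 0.017^2 + 0.515^2)
uc = sqrt(0.046225 + 0.000289 + 0.265225)
uc = 0.5583

0.5583


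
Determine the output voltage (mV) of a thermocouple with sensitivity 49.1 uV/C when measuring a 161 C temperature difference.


The thermocouple output V = sensitivity * dT.
V = 49.1 uV/C * 161 C
V = 7905.1 uV
V = 7.905 mV

7.905 mV


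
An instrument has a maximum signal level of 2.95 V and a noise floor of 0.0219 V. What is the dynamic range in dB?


Dynamic range = 20 * log10(Vmax / Vnoise).
DR = 20 * log10(2.95 / 0.0219)
DR = 20 * log10(134.7)
DR = 42.59 dB

42.59 dB


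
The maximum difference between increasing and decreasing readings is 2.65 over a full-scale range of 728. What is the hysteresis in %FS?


Hysteresis = (max difference / full scale) * 100%.
H = (2.65 / 728) * 100
H = 0.364 %FS

0.364 %FS


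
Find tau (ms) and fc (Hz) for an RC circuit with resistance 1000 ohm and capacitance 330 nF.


Time constant: tau = R * C.
tau = 1000 * 3.30e-07 = 0.00033 s
tau = 0.33 ms
Cutoff frequency: fc = 1 / (2*pi*R*C).
fc = 1 / (2*pi*0.00033) = 482.29 Hz

tau = 0.33 ms, fc = 482.29 Hz


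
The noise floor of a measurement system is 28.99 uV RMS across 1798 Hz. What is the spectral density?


Noise spectral density = Vrms / sqrt(BW).
NSD = 28.99 / sqrt(1798)
NSD = 28.99 / 42.4028
NSD = 0.6837 uV/sqrt(Hz)

0.6837 uV/sqrt(Hz)


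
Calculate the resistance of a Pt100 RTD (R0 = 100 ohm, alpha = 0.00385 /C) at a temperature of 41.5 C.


The RTD equation: Rt = R0 * (1 + alpha * T).
Rt = 100 * (1 + 0.00385 * 41.5)
Rt = 100 * (1 + 0.159775)
Rt = 100 * 1.159775
Rt = 115.978 ohm

115.978 ohm


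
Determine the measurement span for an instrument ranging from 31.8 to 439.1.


Span = upper range - lower range.
Span = 439.1 - (31.8)
Span = 407.3

407.3


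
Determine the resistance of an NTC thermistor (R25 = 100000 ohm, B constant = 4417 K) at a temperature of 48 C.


NTC thermistor equation: Rt = R25 * exp(B * (1/T - 1/T25)).
T in Kelvin: 321.15 K, T25 = 298.15 K
1/T - 1/T25 = 1/321.15 - 1/298.15 = -0.00024021
B * (1/T - 1/T25) = 4417 * -0.00024021 = -1.061
Rt = 100000 * exp(-1.061) = 34611.2 ohm

34611.2 ohm


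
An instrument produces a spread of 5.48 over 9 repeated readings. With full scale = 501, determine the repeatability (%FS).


Repeatability = (spread / full scale) * 100%.
R = (5.48 / 501) * 100
R = 1.094 %FS

1.094 %FS


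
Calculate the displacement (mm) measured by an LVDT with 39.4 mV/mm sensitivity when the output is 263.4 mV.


Displacement = Vout / sensitivity.
d = 263.4 / 39.4
d = 6.685 mm

6.685 mm


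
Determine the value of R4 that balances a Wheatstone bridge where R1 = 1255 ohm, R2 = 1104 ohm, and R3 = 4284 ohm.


At balance: R1*R4 = R2*R3, so R4 = R2*R3/R1.
R4 = 1104 * 4284 / 1255
R4 = 4729536 / 1255
R4 = 3768.55 ohm

3768.55 ohm


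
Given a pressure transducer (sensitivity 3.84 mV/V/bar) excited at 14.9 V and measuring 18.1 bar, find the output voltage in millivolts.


Output = sensitivity * Vex * P.
Vout = 3.84 * 14.9 * 18.1
Vout = 57.216 * 18.1
Vout = 1035.61 mV

1035.61 mV


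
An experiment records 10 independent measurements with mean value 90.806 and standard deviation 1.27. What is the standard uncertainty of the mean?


The standard uncertainty for Type A evaluation is u = s / sqrt(n).
u = 1.27 / sqrt(10)
u = 1.27 / 3.1623
u = 0.4016

0.4016


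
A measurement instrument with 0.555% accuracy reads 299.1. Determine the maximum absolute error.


Absolute error = (accuracy% / 100) * reading.
Error = (0.555 / 100) * 299.1
Error = 0.00555 * 299.1
Error = 1.66

1.66


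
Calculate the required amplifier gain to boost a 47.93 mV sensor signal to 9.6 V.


Gain = Vout / Vin (converting to same units).
G = 9.6 V / 47.93 mV
G = 9600.0 mV / 47.93 mV
G = 200.29

200.29


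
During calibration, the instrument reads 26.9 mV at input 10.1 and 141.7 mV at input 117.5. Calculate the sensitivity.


Sensitivity = (y2 - y1) / (x2 - x1).
S = (141.7 - 26.9) / (117.5 - 10.1)
S = 114.8 / 107.4
S = 1.0689 mV/unit

1.0689 mV/unit


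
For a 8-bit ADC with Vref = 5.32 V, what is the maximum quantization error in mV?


The maximum quantization error is +/- LSB/2.
LSB = Vref / 2^n = 5.32 / 256 = 0.02078125 V
Max error = LSB / 2 = 0.02078125 / 2 = 0.01039063 V
Max error = 10.3906 mV

10.3906 mV


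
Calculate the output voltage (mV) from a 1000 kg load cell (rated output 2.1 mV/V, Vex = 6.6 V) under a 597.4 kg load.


Vout = rated_output * Vex * (load / capacity).
Vout = 2.1 * 6.6 * (597.4 / 1000)
Vout = 2.1 * 6.6 * 0.5974
Vout = 8.28 mV

8.28 mV


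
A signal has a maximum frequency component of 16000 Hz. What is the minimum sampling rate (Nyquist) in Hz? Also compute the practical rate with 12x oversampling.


By Nyquist theorem, fs_min = 2 * fmax.
fs_min = 2 * 16000 = 32000 Hz
Practical rate = 12 * fs_min = 12 * 32000 = 384000 Hz

fs_min = 32000 Hz, fs_practical = 384000 Hz


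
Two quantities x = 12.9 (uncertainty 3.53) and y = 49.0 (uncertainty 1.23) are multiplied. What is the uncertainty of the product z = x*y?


For a product z = x*y, the relative uncertainty is:
uz/z = sqrt((ux/x)^2 + (uy/y)^2)
Relative uncertainties: ux/x = 3.53/12.9 = 0.273643
uy/y = 1.23/49.0 = 0.025102
z = 12.9 * 49.0 = 632.1
uz = 632.1 * sqrt(0.273643^2 + 0.025102^2) = 173.696

173.696


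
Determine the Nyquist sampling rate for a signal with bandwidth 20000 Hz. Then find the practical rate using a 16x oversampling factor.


By Nyquist theorem, fs_min = 2 * fmax.
fs_min = 2 * 20000 = 40000 Hz
Practical rate = 16 * fs_min = 16 * 40000 = 640000 Hz

fs_min = 40000 Hz, fs_practical = 640000 Hz


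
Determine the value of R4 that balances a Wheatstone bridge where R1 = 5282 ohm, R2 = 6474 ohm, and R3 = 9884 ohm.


At balance: R1*R4 = R2*R3, so R4 = R2*R3/R1.
R4 = 6474 * 9884 / 5282
R4 = 63989016 / 5282
R4 = 12114.54 ohm

12114.54 ohm


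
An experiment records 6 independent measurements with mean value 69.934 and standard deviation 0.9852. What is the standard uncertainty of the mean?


The standard uncertainty for Type A evaluation is u = s / sqrt(n).
u = 0.9852 / sqrt(6)
u = 0.9852 / 2.4495
u = 0.4022

0.4022


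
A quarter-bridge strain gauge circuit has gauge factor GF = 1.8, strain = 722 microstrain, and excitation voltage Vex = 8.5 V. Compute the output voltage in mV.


Quarter bridge output: Vout = (GF * epsilon * Vex) / 4.
Vout = (1.8 * 722e-6 * 8.5) / 4
Vout = 0.0110466 / 4 V
Vout = 0.00276165 V = 2.7617 mV

2.7617 mV


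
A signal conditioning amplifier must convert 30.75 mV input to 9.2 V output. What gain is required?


Gain = Vout / Vin (converting to same units).
G = 9.2 V / 30.75 mV
G = 9200.0 mV / 30.75 mV
G = 299.19

299.19


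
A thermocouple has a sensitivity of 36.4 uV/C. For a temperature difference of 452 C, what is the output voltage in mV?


The thermocouple output V = sensitivity * dT.
V = 36.4 uV/C * 452 C
V = 16452.8 uV
V = 16.453 mV

16.453 mV


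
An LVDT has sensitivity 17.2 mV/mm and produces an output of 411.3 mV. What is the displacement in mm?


Displacement = Vout / sensitivity.
d = 411.3 / 17.2
d = 23.913 mm

23.913 mm


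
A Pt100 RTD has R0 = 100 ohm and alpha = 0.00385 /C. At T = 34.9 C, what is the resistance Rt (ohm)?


The RTD equation: Rt = R0 * (1 + alpha * T).
Rt = 100 * (1 + 0.00385 * 34.9)
Rt = 100 * (1 + 0.134365)
Rt = 100 * 1.134365
Rt = 113.437 ohm

113.437 ohm


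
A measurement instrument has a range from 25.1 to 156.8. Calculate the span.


Span = upper range - lower range.
Span = 156.8 - (25.1)
Span = 131.7

131.7


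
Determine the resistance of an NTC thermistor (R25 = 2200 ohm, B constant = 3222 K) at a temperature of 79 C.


NTC thermistor equation: Rt = R25 * exp(B * (1/T - 1/T25)).
T in Kelvin: 352.15 K, T25 = 298.15 K
1/T - 1/T25 = 1/352.15 - 1/298.15 = -0.00051432
B * (1/T - 1/T25) = 3222 * -0.00051432 = -1.6571
Rt = 2200 * exp(-1.6571) = 419.5 ohm

419.5 ohm


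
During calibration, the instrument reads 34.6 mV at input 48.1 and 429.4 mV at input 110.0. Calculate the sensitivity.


Sensitivity = (y2 - y1) / (x2 - x1).
S = (429.4 - 34.6) / (110.0 - 48.1)
S = 394.8 / 61.9
S = 6.378 mV/unit

6.378 mV/unit


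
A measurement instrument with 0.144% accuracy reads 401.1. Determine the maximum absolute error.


Absolute error = (accuracy% / 100) * reading.
Error = (0.144 / 100) * 401.1
Error = 0.00144 * 401.1
Error = 0.5776

0.5776


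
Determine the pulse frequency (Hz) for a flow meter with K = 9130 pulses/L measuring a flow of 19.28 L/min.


Frequency = K * Q / 60 (converting L/min to L/s).
f = 9130 * 19.28 / 60
f = 176026.4 / 60
f = 2933.77 Hz

2933.77 Hz


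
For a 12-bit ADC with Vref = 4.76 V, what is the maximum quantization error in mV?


The maximum quantization error is +/- LSB/2.
LSB = Vref / 2^n = 4.76 / 4096 = 0.00116211 V
Max error = LSB / 2 = 0.00116211 / 2 = 0.00058105 V
Max error = 0.5811 mV

0.5811 mV


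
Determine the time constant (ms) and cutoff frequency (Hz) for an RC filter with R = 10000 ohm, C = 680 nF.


Time constant: tau = R * C.
tau = 10000 * 6.80e-07 = 0.0068 s
tau = 6.8 ms
Cutoff frequency: fc = 1 / (2*pi*R*C).
fc = 1 / (2*pi*0.0068) = 23.41 Hz

tau = 6.8 ms, fc = 23.41 Hz


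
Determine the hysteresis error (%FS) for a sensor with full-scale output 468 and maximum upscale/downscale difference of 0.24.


Hysteresis = (max difference / full scale) * 100%.
H = (0.24 / 468) * 100
H = 0.051 %FS

0.051 %FS


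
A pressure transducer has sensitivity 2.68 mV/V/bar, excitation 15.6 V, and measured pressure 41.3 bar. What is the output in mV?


Output = sensitivity * Vex * P.
Vout = 2.68 * 15.6 * 41.3
Vout = 41.808 * 41.3
Vout = 1726.67 mV

1726.67 mV


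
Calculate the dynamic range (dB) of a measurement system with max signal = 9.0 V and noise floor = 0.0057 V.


Dynamic range = 20 * log10(Vmax / Vnoise).
DR = 20 * log10(9.0 / 0.0057)
DR = 20 * log10(1578.95)
DR = 63.97 dB

63.97 dB


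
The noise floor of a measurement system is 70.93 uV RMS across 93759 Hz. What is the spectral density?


Noise spectral density = Vrms / sqrt(BW).
NSD = 70.93 / sqrt(93759)
NSD = 70.93 / 306.2009
NSD = 0.2316 uV/sqrt(Hz)

0.2316 uV/sqrt(Hz)


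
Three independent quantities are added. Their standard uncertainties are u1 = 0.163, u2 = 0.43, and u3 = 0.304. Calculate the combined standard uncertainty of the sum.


For a sum of independent quantities, uc = sqrt(u1^2 + u2^2 + u3^2).
uc = sqrt(0.163^2 + 0.43^2 + 0.304^2)
uc = sqrt(0.026569 + 0.1849 + 0.092416)
uc = 0.5513

0.5513


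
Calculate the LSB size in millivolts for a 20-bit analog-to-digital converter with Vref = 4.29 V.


The resolution (LSB) of an ADC is Vref / 2^n.
LSB = 4.29 / 2^20
LSB = 4.29 / 1048576
LSB = 4.09e-06 V = 0.00409126 mV

0.00409126 mV


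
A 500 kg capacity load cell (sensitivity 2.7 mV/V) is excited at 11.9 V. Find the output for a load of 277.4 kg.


Vout = rated_output * Vex * (load / capacity).
Vout = 2.7 * 11.9 * (277.4 / 500)
Vout = 2.7 * 11.9 * 0.5548
Vout = 17.826 mV

17.826 mV


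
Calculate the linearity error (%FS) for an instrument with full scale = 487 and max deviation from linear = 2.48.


Linearity error = (max deviation / full scale) * 100%.
Linearity = (2.48 / 487) * 100
Linearity = 0.509 %FS

0.509 %FS


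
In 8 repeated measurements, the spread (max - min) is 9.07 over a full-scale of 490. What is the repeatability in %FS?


Repeatability = (spread / full scale) * 100%.
R = (9.07 / 490) * 100
R = 1.851 %FS

1.851 %FS


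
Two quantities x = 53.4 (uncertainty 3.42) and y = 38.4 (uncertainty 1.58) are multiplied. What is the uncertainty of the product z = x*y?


For a product z = x*y, the relative uncertainty is:
uz/z = sqrt((ux/x)^2 + (uy/y)^2)
Relative uncertainties: ux/x = 3.42/53.4 = 0.064045
uy/y = 1.58/38.4 = 0.041146
z = 53.4 * 38.4 = 2050.6
uz = 2050.6 * sqrt(0.064045^2 + 0.041146^2) = 156.095

156.095


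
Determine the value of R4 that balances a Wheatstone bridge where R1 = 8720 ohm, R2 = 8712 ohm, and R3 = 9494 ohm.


At balance: R1*R4 = R2*R3, so R4 = R2*R3/R1.
R4 = 8712 * 9494 / 8720
R4 = 82711728 / 8720
R4 = 9485.29 ohm

9485.29 ohm


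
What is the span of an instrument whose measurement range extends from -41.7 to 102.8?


Span = upper range - lower range.
Span = 102.8 - (-41.7)
Span = 144.5

144.5


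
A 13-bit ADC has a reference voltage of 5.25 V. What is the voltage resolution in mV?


The resolution (LSB) of an ADC is Vref / 2^n.
LSB = 5.25 / 2^13
LSB = 5.25 / 8192
LSB = 0.00064087 V = 0.64086914 mV

0.64086914 mV


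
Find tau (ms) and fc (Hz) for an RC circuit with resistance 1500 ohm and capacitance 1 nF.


Time constant: tau = R * C.
tau = 1500 * 1.00e-09 = 1.5e-06 s
tau = 0.0015 ms
Cutoff frequency: fc = 1 / (2*pi*R*C).
fc = 1 / (2*pi*1.5e-06) = 106103.3 Hz

tau = 0.0015 ms, fc = 106103.3 Hz


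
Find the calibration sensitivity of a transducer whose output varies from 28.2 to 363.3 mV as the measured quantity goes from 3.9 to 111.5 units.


Sensitivity = (y2 - y1) / (x2 - x1).
S = (363.3 - 28.2) / (111.5 - 3.9)
S = 335.1 / 107.6
S = 3.1143 mV/unit

3.1143 mV/unit


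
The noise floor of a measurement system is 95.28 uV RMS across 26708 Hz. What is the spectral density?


Noise spectral density = Vrms / sqrt(BW).
NSD = 95.28 / sqrt(26708)
NSD = 95.28 / 163.4258
NSD = 0.583 uV/sqrt(Hz)

0.583 uV/sqrt(Hz)


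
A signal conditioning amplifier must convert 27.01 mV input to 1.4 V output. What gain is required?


Gain = Vout / Vin (converting to same units).
G = 1.4 V / 27.01 mV
G = 1400.0 mV / 27.01 mV
G = 51.83

51.83


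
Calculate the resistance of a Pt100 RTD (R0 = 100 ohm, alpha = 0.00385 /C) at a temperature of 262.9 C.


The RTD equation: Rt = R0 * (1 + alpha * T).
Rt = 100 * (1 + 0.00385 * 262.9)
Rt = 100 * (1 + 1.012165)
Rt = 100 * 2.012165
Rt = 201.216 ohm

201.216 ohm


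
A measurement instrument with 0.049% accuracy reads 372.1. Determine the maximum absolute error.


Absolute error = (accuracy% / 100) * reading.
Error = (0.049 / 100) * 372.1
Error = 0.00049 * 372.1
Error = 0.1823

0.1823


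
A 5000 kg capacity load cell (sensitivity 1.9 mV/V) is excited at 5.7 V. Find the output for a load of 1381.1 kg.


Vout = rated_output * Vex * (load / capacity).
Vout = 1.9 * 5.7 * (1381.1 / 5000)
Vout = 1.9 * 5.7 * 0.27622
Vout = 2.991 mV

2.991 mV


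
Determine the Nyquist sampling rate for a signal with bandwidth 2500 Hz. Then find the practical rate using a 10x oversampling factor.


By Nyquist theorem, fs_min = 2 * fmax.
fs_min = 2 * 2500 = 5000 Hz
Practical rate = 10 * fs_min = 10 * 5000 = 50000 Hz

fs_min = 5000 Hz, fs_practical = 50000 Hz


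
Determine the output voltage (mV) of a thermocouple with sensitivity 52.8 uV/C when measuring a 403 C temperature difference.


The thermocouple output V = sensitivity * dT.
V = 52.8 uV/C * 403 C
V = 21278.4 uV
V = 21.278 mV

21.278 mV


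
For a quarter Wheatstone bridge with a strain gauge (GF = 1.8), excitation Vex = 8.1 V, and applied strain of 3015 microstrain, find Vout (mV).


Quarter bridge output: Vout = (GF * epsilon * Vex) / 4.
Vout = (1.8 * 3015e-6 * 8.1) / 4
Vout = 0.0439587 / 4 V
Vout = 0.01098967 V = 10.9897 mV

10.9897 mV


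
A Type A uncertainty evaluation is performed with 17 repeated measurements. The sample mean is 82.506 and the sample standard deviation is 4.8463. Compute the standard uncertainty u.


The standard uncertainty for Type A evaluation is u = s / sqrt(n).
u = 4.8463 / sqrt(17)
u = 4.8463 / 4.1231
u = 1.1754

1.1754


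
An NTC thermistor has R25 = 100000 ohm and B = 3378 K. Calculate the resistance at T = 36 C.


NTC thermistor equation: Rt = R25 * exp(B * (1/T - 1/T25)).
T in Kelvin: 309.15 K, T25 = 298.15 K
1/T - 1/T25 = 1/309.15 - 1/298.15 = -0.00011934
B * (1/T - 1/T25) = 3378 * -0.00011934 = -0.4031
Rt = 100000 * exp(-0.4031) = 66822.3 ohm

66822.3 ohm


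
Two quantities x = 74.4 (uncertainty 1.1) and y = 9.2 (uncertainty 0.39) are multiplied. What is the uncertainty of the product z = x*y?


For a product z = x*y, the relative uncertainty is:
uz/z = sqrt((ux/x)^2 + (uy/y)^2)
Relative uncertainties: ux/x = 1.1/74.4 = 0.014785
uy/y = 0.39/9.2 = 0.042391
z = 74.4 * 9.2 = 684.5
uz = 684.5 * sqrt(0.014785^2 + 0.042391^2) = 30.73

30.73


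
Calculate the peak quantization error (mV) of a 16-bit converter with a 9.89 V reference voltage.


The maximum quantization error is +/- LSB/2.
LSB = Vref / 2^n = 9.89 / 65536 = 0.00015091 V
Max error = LSB / 2 = 0.00015091 / 2 = 7.545e-05 V
Max error = 0.0755 mV

0.0755 mV


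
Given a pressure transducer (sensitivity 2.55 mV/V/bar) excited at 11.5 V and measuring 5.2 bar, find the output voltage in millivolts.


Output = sensitivity * Vex * P.
Vout = 2.55 * 11.5 * 5.2
Vout = 29.325 * 5.2
Vout = 152.49 mV

152.49 mV


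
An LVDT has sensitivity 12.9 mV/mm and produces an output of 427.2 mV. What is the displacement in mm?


Displacement = Vout / sensitivity.
d = 427.2 / 12.9
d = 33.116 mm

33.116 mm


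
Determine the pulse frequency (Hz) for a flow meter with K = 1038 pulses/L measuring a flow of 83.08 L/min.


Frequency = K * Q / 60 (converting L/min to L/s).
f = 1038 * 83.08 / 60
f = 86237.04 / 60
f = 1437.28 Hz

1437.28 Hz


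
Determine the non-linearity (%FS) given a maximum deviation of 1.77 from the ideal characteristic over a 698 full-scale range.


Linearity error = (max deviation / full scale) * 100%.
Linearity = (1.77 / 698) * 100
Linearity = 0.254 %FS

0.254 %FS


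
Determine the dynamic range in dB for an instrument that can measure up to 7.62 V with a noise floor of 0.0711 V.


Dynamic range = 20 * log10(Vmax / Vnoise).
DR = 20 * log10(7.62 / 0.0711)
DR = 20 * log10(107.17)
DR = 40.6 dB

40.6 dB


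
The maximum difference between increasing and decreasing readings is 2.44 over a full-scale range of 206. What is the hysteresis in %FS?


Hysteresis = (max difference / full scale) * 100%.
H = (2.44 / 206) * 100
H = 1.184 %FS

1.184 %FS


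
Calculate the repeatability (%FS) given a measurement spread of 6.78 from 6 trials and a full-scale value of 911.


Repeatability = (spread / full scale) * 100%.
R = (6.78 / 911) * 100
R = 0.744 %FS

0.744 %FS


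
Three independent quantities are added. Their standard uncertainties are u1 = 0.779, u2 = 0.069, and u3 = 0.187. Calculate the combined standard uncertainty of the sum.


For a sum of independent quantities, uc = sqrt(u1^2 + u2^2 + u3^2).
uc = sqrt(0.779^2 + 0.069^2 + 0.187^2)
uc = sqrt(0.606841 + 0.004761 + 0.034969)
uc = 0.8041

0.8041


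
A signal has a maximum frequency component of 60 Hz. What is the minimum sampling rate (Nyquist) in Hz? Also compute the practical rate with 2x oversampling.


By Nyquist theorem, fs_min = 2 * fmax.
fs_min = 2 * 60 = 120 Hz
Practical rate = 2 * fs_min = 2 * 120 = 240 Hz

fs_min = 120 Hz, fs_practical = 240 Hz


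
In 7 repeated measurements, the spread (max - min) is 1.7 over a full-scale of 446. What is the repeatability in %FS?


Repeatability = (spread / full scale) * 100%.
R = (1.7 / 446) * 100
R = 0.381 %FS

0.381 %FS


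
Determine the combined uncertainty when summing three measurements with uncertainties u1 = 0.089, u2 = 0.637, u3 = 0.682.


For a sum of independent quantities, uc = sqrt(u1^2 + u2^2 + u3^2).
uc = sqrt(0.089^2 + 0.637^2 + 0.682^2)
uc = sqrt(0.007921 + 0.405769 + 0.465124)
uc = 0.9375

0.9375


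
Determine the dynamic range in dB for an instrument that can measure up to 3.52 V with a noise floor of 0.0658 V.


Dynamic range = 20 * log10(Vmax / Vnoise).
DR = 20 * log10(3.52 / 0.0658)
DR = 20 * log10(53.5)
DR = 34.57 dB

34.57 dB


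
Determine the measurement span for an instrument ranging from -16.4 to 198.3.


Span = upper range - lower range.
Span = 198.3 - (-16.4)
Span = 214.7

214.7


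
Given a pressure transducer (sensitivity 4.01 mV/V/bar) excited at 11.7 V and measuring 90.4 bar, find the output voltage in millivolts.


Output = sensitivity * Vex * P.
Vout = 4.01 * 11.7 * 90.4
Vout = 46.917 * 90.4
Vout = 4241.3 mV

4241.3 mV


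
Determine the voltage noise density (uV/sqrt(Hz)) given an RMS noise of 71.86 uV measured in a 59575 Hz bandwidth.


Noise spectral density = Vrms / sqrt(BW).
NSD = 71.86 / sqrt(59575)
NSD = 71.86 / 244.0799
NSD = 0.2944 uV/sqrt(Hz)

0.2944 uV/sqrt(Hz)


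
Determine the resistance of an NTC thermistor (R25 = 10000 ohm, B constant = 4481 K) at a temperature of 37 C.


NTC thermistor equation: Rt = R25 * exp(B * (1/T - 1/T25)).
T in Kelvin: 310.15 K, T25 = 298.15 K
1/T - 1/T25 = 1/310.15 - 1/298.15 = -0.00012977
B * (1/T - 1/T25) = 4481 * -0.00012977 = -0.5815
Rt = 10000 * exp(-0.5815) = 5590.6 ohm

5590.6 ohm


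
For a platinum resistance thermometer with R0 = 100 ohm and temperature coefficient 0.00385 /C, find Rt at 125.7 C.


The RTD equation: Rt = R0 * (1 + alpha * T).
Rt = 100 * (1 + 0.00385 * 125.7)
Rt = 100 * (1 + 0.483945)
Rt = 100 * 1.483945
Rt = 148.394 ohm

148.394 ohm


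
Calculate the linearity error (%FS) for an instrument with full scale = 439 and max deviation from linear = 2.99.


Linearity error = (max deviation / full scale) * 100%.
Linearity = (2.99 / 439) * 100
Linearity = 0.681 %FS

0.681 %FS


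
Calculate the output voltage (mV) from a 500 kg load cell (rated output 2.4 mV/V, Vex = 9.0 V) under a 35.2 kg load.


Vout = rated_output * Vex * (load / capacity).
Vout = 2.4 * 9.0 * (35.2 / 500)
Vout = 2.4 * 9.0 * 0.0704
Vout = 1.521 mV

1.521 mV


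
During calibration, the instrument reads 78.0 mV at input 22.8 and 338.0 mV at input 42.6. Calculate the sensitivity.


Sensitivity = (y2 - y1) / (x2 - x1).
S = (338.0 - 78.0) / (42.6 - 22.8)
S = 260.0 / 19.8
S = 13.1313 mV/unit

13.1313 mV/unit


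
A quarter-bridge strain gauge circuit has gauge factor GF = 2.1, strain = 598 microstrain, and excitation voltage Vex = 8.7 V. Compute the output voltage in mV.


Quarter bridge output: Vout = (GF * epsilon * Vex) / 4.
Vout = (2.1 * 598e-6 * 8.7) / 4
Vout = 0.01092546 / 4 V
Vout = 0.00273136 V = 2.7314 mV

2.7314 mV


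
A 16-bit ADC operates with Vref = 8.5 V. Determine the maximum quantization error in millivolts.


The maximum quantization error is +/- LSB/2.
LSB = Vref / 2^n = 8.5 / 65536 = 0.0001297 V
Max error = LSB / 2 = 0.0001297 / 2 = 6.485e-05 V
Max error = 0.0648 mV

0.0648 mV


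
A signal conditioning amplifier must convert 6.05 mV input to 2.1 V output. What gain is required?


Gain = Vout / Vin (converting to same units).
G = 2.1 V / 6.05 mV
G = 2100.0 mV / 6.05 mV
G = 347.11

347.11


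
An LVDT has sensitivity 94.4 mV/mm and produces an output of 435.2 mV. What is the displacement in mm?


Displacement = Vout / sensitivity.
d = 435.2 / 94.4
d = 4.61 mm

4.61 mm


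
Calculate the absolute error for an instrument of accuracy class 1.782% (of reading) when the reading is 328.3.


Absolute error = (accuracy% / 100) * reading.
Error = (1.782 / 100) * 328.3
Error = 0.01782 * 328.3
Error = 5.8503

5.8503


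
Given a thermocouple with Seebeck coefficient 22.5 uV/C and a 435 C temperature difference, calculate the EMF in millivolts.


The thermocouple output V = sensitivity * dT.
V = 22.5 uV/C * 435 C
V = 9787.5 uV
V = 9.787 mV

9.787 mV


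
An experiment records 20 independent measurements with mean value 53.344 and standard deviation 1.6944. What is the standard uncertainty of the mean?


The standard uncertainty for Type A evaluation is u = s / sqrt(n).
u = 1.6944 / sqrt(20)
u = 1.6944 / 4.4721
u = 0.3789

0.3789


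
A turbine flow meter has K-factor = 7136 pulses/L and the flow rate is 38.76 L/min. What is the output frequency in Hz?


Frequency = K * Q / 60 (converting L/min to L/s).
f = 7136 * 38.76 / 60
f = 276591.36 / 60
f = 4609.86 Hz

4609.86 Hz


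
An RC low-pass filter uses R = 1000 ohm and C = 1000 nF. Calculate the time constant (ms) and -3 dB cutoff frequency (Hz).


Time constant: tau = R * C.
tau = 1000 * 1.00e-06 = 0.001 s
tau = 1.0 ms
Cutoff frequency: fc = 1 / (2*pi*R*C).
fc = 1 / (2*pi*0.001) = 159.15 Hz

tau = 1.0 ms, fc = 159.15 Hz


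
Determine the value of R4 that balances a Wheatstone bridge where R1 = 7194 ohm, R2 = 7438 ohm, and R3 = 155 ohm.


At balance: R1*R4 = R2*R3, so R4 = R2*R3/R1.
R4 = 7438 * 155 / 7194
R4 = 1152890 / 7194
R4 = 160.26 ohm

160.26 ohm


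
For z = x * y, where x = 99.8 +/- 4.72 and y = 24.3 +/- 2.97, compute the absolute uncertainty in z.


For a product z = x*y, the relative uncertainty is:
uz/z = sqrt((ux/x)^2 + (uy/y)^2)
Relative uncertainties: ux/x = 4.72/99.8 = 0.047295
uy/y = 2.97/24.3 = 0.122222
z = 99.8 * 24.3 = 2425.1
uz = 2425.1 * sqrt(0.047295^2 + 0.122222^2) = 317.823

317.823


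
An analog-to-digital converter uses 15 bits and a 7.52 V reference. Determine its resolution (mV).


The resolution (LSB) of an ADC is Vref / 2^n.
LSB = 7.52 / 2^15
LSB = 7.52 / 32768
LSB = 0.00022949 V = 0.22949219 mV

0.22949219 mV


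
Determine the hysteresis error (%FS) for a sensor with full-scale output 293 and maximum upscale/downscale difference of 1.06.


Hysteresis = (max difference / full scale) * 100%.
H = (1.06 / 293) * 100
H = 0.362 %FS

0.362 %FS


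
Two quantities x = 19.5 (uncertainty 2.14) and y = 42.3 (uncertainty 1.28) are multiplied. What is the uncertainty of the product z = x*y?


For a product z = x*y, the relative uncertainty is:
uz/z = sqrt((ux/x)^2 + (uy/y)^2)
Relative uncertainties: ux/x = 2.14/19.5 = 0.109744
uy/y = 1.28/42.3 = 0.03026
z = 19.5 * 42.3 = 824.8
uz = 824.8 * sqrt(0.109744^2 + 0.03026^2) = 93.9

93.9


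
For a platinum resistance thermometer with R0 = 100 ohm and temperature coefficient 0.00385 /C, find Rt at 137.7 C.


The RTD equation: Rt = R0 * (1 + alpha * T).
Rt = 100 * (1 + 0.00385 * 137.7)
Rt = 100 * (1 + 0.530145)
Rt = 100 * 1.530145
Rt = 153.014 ohm

153.014 ohm


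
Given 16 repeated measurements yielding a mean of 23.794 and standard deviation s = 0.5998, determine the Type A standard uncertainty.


The standard uncertainty for Type A evaluation is u = s / sqrt(n).
u = 0.5998 / sqrt(16)
u = 0.5998 / 4.0
u = 0.1499

0.1499


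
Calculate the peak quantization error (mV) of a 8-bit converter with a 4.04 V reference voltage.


The maximum quantization error is +/- LSB/2.
LSB = Vref / 2^n = 4.04 / 256 = 0.01578125 V
Max error = LSB / 2 = 0.01578125 / 2 = 0.00789063 V
Max error = 7.8906 mV

7.8906 mV


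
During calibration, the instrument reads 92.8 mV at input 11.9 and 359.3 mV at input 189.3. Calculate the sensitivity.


Sensitivity = (y2 - y1) / (x2 - x1).
S = (359.3 - 92.8) / (189.3 - 11.9)
S = 266.5 / 177.4
S = 1.5023 mV/unit

1.5023 mV/unit


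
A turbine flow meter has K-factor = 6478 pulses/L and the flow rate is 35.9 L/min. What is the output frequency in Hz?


Frequency = K * Q / 60 (converting L/min to L/s).
f = 6478 * 35.9 / 60
f = 232560.2 / 60
f = 3876.0 Hz

3876.0 Hz


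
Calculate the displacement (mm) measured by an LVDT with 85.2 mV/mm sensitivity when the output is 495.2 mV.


Displacement = Vout / sensitivity.
d = 495.2 / 85.2
d = 5.812 mm

5.812 mm


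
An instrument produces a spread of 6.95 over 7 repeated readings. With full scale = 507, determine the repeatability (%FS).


Repeatability = (spread / full scale) * 100%.
R = (6.95 / 507) * 100
R = 1.371 %FS

1.371 %FS


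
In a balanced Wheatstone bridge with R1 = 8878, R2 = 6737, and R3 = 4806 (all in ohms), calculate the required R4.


At balance: R1*R4 = R2*R3, so R4 = R2*R3/R1.
R4 = 6737 * 4806 / 8878
R4 = 32378022 / 8878
R4 = 3647.0 ohm

3647.0 ohm


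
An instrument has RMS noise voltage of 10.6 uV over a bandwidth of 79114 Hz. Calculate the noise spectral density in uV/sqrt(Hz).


Noise spectral density = Vrms / sqrt(BW).
NSD = 10.6 / sqrt(79114)
NSD = 10.6 / 281.2721
NSD = 0.0377 uV/sqrt(Hz)

0.0377 uV/sqrt(Hz)


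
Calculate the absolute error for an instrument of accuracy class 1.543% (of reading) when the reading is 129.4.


Absolute error = (accuracy% / 100) * reading.
Error = (1.543 / 100) * 129.4
Error = 0.01543 * 129.4
Error = 1.9966

1.9966


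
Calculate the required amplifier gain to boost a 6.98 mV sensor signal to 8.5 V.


Gain = Vout / Vin (converting to same units).
G = 8.5 V / 6.98 mV
G = 8500.0 mV / 6.98 mV
G = 1217.77

1217.77


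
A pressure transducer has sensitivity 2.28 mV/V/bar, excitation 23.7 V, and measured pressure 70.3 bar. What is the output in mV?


Output = sensitivity * Vex * P.
Vout = 2.28 * 23.7 * 70.3
Vout = 54.036 * 70.3
Vout = 3798.73 mV

3798.73 mV


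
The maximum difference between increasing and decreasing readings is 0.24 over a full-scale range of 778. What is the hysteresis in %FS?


Hysteresis = (max difference / full scale) * 100%.
H = (0.24 / 778) * 100
H = 0.031 %FS

0.031 %FS


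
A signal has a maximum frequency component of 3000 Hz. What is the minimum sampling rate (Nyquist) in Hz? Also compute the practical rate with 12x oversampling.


By Nyquist theorem, fs_min = 2 * fmax.
fs_min = 2 * 3000 = 6000 Hz
Practical rate = 12 * fs_min = 12 * 6000 = 72000 Hz

fs_min = 6000 Hz, fs_practical = 72000 Hz


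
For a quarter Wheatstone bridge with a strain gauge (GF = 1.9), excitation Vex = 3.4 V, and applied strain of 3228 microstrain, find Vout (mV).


Quarter bridge output: Vout = (GF * epsilon * Vex) / 4.
Vout = (1.9 * 3228e-6 * 3.4) / 4
Vout = 0.02085288 / 4 V
Vout = 0.00521322 V = 5.2132 mV

5.2132 mV


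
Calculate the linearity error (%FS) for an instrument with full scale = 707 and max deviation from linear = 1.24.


Linearity error = (max deviation / full scale) * 100%.
Linearity = (1.24 / 707) * 100
Linearity = 0.175 %FS

0.175 %FS


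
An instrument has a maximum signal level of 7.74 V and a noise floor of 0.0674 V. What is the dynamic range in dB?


Dynamic range = 20 * log10(Vmax / Vnoise).
DR = 20 * log10(7.74 / 0.0674)
DR = 20 * log10(114.84)
DR = 41.2 dB

41.2 dB


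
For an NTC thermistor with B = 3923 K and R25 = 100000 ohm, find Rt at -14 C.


NTC thermistor equation: Rt = R25 * exp(B * (1/T - 1/T25)).
T in Kelvin: 259.15 K, T25 = 298.15 K
1/T - 1/T25 = 1/259.15 - 1/298.15 = 0.00050475
B * (1/T - 1/T25) = 3923 * 0.00050475 = 1.9801
Rt = 100000 * exp(1.9801) = 724379.0 ohm

724379.0 ohm


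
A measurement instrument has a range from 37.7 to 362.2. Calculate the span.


Span = upper range - lower range.
Span = 362.2 - (37.7)
Span = 324.5

324.5


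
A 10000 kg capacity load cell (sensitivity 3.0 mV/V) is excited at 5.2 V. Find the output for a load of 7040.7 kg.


Vout = rated_output * Vex * (load / capacity).
Vout = 3.0 * 5.2 * (7040.7 / 10000)
Vout = 3.0 * 5.2 * 0.70407
Vout = 10.983 mV

10.983 mV


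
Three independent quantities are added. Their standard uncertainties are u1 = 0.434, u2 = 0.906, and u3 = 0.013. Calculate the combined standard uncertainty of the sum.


For a sum of independent quantities, uc = sqrt(u1^2 + u2^2 + u3^2).
uc = sqrt(0.434^2 + 0.906^2 + 0.013^2)
uc = sqrt(0.188356 + 0.820836 + 0.000169)
uc = 1.0047

1.0047


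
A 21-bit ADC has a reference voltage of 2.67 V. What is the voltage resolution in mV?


The resolution (LSB) of an ADC is Vref / 2^n.
LSB = 2.67 / 2^21
LSB = 2.67 / 2097152
LSB = 1.27e-06 V = 0.00127316 mV

0.00127316 mV


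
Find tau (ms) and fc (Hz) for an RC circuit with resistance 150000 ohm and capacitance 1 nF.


Time constant: tau = R * C.
tau = 150000 * 1.00e-09 = 0.00015 s
tau = 0.15 ms
Cutoff frequency: fc = 1 / (2*pi*R*C).
fc = 1 / (2*pi*0.00015) = 1061.03 Hz

tau = 0.15 ms, fc = 1061.03 Hz


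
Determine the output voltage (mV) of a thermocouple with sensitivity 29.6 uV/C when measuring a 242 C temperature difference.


The thermocouple output V = sensitivity * dT.
V = 29.6 uV/C * 242 C
V = 7163.2 uV
V = 7.163 mV

7.163 mV


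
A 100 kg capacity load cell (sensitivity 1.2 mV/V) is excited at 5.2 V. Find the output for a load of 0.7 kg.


Vout = rated_output * Vex * (load / capacity).
Vout = 1.2 * 5.2 * (0.7 / 100)
Vout = 1.2 * 5.2 * 0.007
Vout = 0.044 mV

0.044 mV


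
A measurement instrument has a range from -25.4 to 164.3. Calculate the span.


Span = upper range - lower range.
Span = 164.3 - (-25.4)
Span = 189.7

189.7


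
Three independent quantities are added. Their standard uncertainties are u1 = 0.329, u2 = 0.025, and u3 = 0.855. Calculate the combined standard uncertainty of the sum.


For a sum of independent quantities, uc = sqrt(u1^2 + u2^2 + u3^2).
uc = sqrt(0.329^2 + 0.025^2 + 0.855^2)
uc = sqrt(0.108241 + 0.000625 + 0.731025)
uc = 0.9165

0.9165


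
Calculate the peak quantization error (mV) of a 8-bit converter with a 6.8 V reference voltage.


The maximum quantization error is +/- LSB/2.
LSB = Vref / 2^n = 6.8 / 256 = 0.0265625 V
Max error = LSB / 2 = 0.0265625 / 2 = 0.01328125 V
Max error = 13.2812 mV

13.2812 mV
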